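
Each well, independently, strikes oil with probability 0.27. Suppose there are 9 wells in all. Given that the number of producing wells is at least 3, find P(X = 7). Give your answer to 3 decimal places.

X ~ Binomial(9, 0.27). Want P(X=7 | X≥3) = P(X=7) / P(X≥3).
P(X=7) = C(9,7)·0.27^7·0.73^2 = 0.00201
P(X≥3) = 1 − 0.05887 − 0.19597 − 0.28993 = 0.45523
Ratio = 0.00201 / 0.45523 = 0.00441

0.004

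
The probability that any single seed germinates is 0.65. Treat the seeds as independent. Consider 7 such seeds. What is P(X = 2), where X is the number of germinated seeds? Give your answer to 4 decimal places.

0.0466

X ~ Binomial(n=7, p=0.65).
P(X=2) = C(7,2) · p^2 · (1−p)^5
= 21 · 0.4225 · 0.0052522 = 0.046600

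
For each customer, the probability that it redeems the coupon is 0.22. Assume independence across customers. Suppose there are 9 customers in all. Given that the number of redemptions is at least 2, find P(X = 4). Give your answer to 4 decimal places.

X ~ Binomial(9, 0.22). Want P(X=4 | X≥2) = P(X=4) / P(X≥2).
P(X=4) = C(9,4)·0.22^4·0.78^5 = 0.085219
P(X≥2) = 1 − 0.106869 − 0.271283 = 0.621848
Ratio = 0.085219 / 0.621848 = 0.137041

0.1370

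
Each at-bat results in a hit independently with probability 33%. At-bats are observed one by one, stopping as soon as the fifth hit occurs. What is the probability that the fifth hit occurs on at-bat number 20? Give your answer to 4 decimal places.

0.0373

Y = trial on which the fifth success occurs; negative binomial, r=5, p=0.33.
P(Y=20) = C(19,4) · p^5 · (1−p)^15
= 3876 · 0.0039135 · 0.0024611 = 0.037332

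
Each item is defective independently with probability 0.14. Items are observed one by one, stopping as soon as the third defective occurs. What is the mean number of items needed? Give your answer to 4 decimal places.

21.4286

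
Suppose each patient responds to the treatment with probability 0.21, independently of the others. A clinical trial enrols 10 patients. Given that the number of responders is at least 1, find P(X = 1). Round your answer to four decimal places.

X ~ Binomial(10, 0.21). Want P(X=1 | X≥1) = P(X=1) / P(X≥1).
P(X=1) = C(10,1)·0.21^1·0.79^9 = 0.251688
P(X≥1) = 1 − 0.094683 = 0.905317
Ratio = 0.251688 / 0.905317 = 0.278011

0.2780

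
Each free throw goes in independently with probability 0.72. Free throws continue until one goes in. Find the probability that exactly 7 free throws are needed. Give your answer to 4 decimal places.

0.0003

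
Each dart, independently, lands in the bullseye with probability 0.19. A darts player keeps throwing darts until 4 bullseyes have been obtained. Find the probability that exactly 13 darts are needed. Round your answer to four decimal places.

0.0430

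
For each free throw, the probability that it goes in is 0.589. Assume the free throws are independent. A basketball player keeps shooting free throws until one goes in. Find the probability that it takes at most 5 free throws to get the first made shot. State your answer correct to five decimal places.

0.98827

Y = number of free throws to the first success; geometric, p = 0.589.
P(Y ≤ 5) = 1 − (1−p)^5 = 1 − 0.0117276 = 0.9882724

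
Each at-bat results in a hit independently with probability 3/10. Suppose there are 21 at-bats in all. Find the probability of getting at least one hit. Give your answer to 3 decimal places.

0.999

P(at least one) = 1 − P(none) = 1 − (1 − 0.30)^21
= 1 − 0.00056 = 0.99944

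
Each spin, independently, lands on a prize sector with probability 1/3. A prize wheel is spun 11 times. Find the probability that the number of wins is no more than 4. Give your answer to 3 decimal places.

X ~ Binomial(11, 0.333333); P(X ≤ 4) = Σ C(11,k) p^k (1−p)^(11−k) over k:
  k=0: C(11,0)·0.333333^0·0.666667^11 = 0.01156
  k=1: C(11,1)·0.333333^1·0.666667^10 = 0.06359
  k=2: C(11,2)·0.333333^2·0.666667^9 = 0.15896
  k=3: C(11,3)·0.333333^3·0.666667^8 = 0.23845
  k=4: C(11,4)·0.333333^4·0.666667^7 = 0.23845
Total = 0.71100

0.711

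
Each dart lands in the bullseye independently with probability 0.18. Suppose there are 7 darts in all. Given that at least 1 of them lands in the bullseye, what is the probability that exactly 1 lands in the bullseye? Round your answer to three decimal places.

0.510

X ~ Binomial(7, 0.18). Want P(X=1 | X≥1) = P(X=1) / P(X≥1).
P(X=1) = C(7,1)·0.18^1·0.82^6 = 0.38305
P(X≥1) = 1 − 0.24929 = 0.75071
Ratio = 0.38305 / 0.75071 = 0.51025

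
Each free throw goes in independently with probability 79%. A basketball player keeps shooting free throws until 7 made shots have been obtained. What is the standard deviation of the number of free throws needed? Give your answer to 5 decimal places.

1.53473

Y = total free throws until the seventh success; negative binomial with r=7, p=0.79.
SD(Y) = √[r(1−p)/p²] = √(2.3553918) = 1.5347286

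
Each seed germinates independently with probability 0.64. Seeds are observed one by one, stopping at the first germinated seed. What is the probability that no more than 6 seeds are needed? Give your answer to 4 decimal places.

Y = number of seeds to the first success; geometric, p = 0.64.
P(Y ≤ 6) = 1 − (1−p)^6 = 1 − 0.002177 = 0.997823

0.9978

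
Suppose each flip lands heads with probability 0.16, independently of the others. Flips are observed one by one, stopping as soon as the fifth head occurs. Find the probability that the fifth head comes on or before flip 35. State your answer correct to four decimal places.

0.6791

Finishing within 35 flips ⇔ at least 5 successes in the first 35. With X ~ Binomial(35, 0.16), P(Y ≤ 35) = 1 − P(X ≤ 4).
  k=0: C(35,0)·0.16^0·0.84^35 = 0.002238
  k=1: C(35,1)·0.16^1·0.84^34 = 0.014917
  k=2: C(35,2)·0.16^2·0.84^33 = 0.048303
  k=3: C(35,3)·0.16^3·0.84^32 = 0.101206
  k=4: C(35,4)·0.16^4·0.84^31 = 0.154219
1 − 0.320883 = 0.679117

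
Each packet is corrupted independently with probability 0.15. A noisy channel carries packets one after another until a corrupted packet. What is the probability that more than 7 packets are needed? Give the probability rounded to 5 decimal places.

Y = number of packets to the first success; geometric, p = 0.15.
P(Y > 7) = P(first 7 all fail) = (1−p)^7 = 0.3205771

0.32058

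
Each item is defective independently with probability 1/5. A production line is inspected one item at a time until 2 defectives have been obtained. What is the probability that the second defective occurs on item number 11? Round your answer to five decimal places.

0.05369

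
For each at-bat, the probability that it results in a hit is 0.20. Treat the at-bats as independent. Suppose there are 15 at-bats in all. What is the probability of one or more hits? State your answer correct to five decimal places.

P(at least one) = 1 − P(none) = 1 − (1 − 0.20)^15
= 1 − 0.0351844 = 0.9648156

0.96482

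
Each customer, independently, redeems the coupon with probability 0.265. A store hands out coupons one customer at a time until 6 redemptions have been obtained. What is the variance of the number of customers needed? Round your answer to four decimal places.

Y = total customers until the sixth success; negative binomial with r=6, p=0.265.
Var(Y) = r(1−p)/p² = 6·0.735 / 0.265² = 62.798149

62.7981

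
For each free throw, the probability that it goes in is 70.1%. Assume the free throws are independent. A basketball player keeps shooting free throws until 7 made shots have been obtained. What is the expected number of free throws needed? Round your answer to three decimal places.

Y = total free throws until the seventh success; negative binomial with r=7, p=0.701.
E[Y] = r / p = 7 / 0.701 = 9.98573

9.986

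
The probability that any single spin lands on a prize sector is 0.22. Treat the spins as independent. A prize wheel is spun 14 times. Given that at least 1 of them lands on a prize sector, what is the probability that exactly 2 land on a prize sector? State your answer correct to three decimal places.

0.230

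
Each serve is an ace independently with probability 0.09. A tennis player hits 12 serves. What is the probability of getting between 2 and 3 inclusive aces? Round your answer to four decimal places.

X ~ Binomial(12, 0.09); P(2 ≤ X ≤ 3) = Σ C(12,k) p^k (1−p)^(12−k) over k:
  k=2: C(12,2)·0.09^2·0.91^10 = 0.208182
  k=3: C(12,3)·0.09^3·0.91^9 = 0.068631
Total = 0.276813

0.2768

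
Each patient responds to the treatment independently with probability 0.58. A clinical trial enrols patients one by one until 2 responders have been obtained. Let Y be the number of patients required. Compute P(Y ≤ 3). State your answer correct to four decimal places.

0.6190

Finishing within 3 patients ⇔ at least 2 successes in the first 3. With X ~ Binomial(3, 0.58), P(Y ≤ 3) = 1 − P(X ≤ 1).
  k=0: C(3,0)·0.58^0·0.42^3 = 0.074088
  k=1: C(3,1)·0.58^1·0.42^2 = 0.306936
1 − 0.381024 = 0.618976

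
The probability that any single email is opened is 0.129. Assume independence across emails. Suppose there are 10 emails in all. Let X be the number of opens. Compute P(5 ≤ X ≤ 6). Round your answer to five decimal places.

0.00507

X ~ Binomial(10, 0.129); P(5 ≤ X ≤ 6) = Σ C(10,k) p^k (1−p)^(10−k) over k:
  k=5: C(10,5)·0.129^5·0.871^5 = 0.0045127
  k=6: C(10,6)·0.129^6·0.871^4 = 0.0005570
Total = 0.0050697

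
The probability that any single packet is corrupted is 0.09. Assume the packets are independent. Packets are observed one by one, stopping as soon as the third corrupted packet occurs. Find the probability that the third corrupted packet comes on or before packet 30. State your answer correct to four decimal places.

Finishing within 30 packets ⇔ at least 3 successes in the first 30. With X ~ Binomial(30, 0.09), P(Y ≤ 30) = 1 − P(X ≤ 2).
  k=0: C(30,0)·0.09^0·0.91^30 = 0.059053
  k=1: C(30,1)·0.09^1·0.91^29 = 0.175212
  k=2: C(30,2)·0.09^2·0.91^28 = 0.251266
1 − 0.485531 = 0.514469

0.5145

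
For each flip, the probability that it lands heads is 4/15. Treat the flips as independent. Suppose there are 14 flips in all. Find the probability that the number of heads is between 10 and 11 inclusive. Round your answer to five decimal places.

0.00060

X ~ Binomial(14, 0.266667); P(10 ≤ X ≤ 11) = Σ C(14,k) p^k (1−p)^(14−k) over k:
  k=10: C(14,10)·0.266667^10·0.733333^4 = 0.0005264
  k=11: C(14,11)·0.266667^11·0.733333^3 = 0.0000696
Total = 0.0005960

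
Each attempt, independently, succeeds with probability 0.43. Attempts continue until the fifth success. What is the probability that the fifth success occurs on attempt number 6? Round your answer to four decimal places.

0.0419

Y = trial on which the fifth success occurs; negative binomial, r=5, p=0.43.
P(Y=6) = C(5,4) · p^5 · (1−p)^1
= 5 · 0.014701 · 0.57 = 0.041897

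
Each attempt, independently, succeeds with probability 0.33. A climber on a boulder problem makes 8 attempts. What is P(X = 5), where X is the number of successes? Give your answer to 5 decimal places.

0.06591

X ~ Binomial(n=8, p=0.33).
P(X=5) = C(8,5) · p^5 · (1−p)^3
= 56 · 0.0039135 · 0.30076 = 0.0659147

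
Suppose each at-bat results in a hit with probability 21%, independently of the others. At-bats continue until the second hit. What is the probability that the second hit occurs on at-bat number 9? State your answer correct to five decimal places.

0.06775

Y = trial on which the second success occurs; negative binomial, r=2, p=0.21.
P(Y=9) = C(8,1) · p^2 · (1−p)^7
= 8 · 0.0441 · 0.19204 = 0.0677514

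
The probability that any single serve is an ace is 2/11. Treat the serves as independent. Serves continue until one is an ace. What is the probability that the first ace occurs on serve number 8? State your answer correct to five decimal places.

Geometric (trials to first success), p = 0.181818.
P(Y = 8) = (1−p)^7 · p = 0.24544 · 0.181818 = 0.0446258

0.04463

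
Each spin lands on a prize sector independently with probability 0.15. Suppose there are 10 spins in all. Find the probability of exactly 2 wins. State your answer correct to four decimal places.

0.2759

X ~ Binomial(n=10, p=0.15).
P(X=2) = C(10,2) · p^2 · (1−p)^8
= 45 · 0.0225 · 0.27249 = 0.275897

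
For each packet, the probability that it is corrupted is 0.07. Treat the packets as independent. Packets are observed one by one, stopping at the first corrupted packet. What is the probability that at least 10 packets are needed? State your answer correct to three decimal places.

Y = number of packets to the first success; geometric, p = 0.07.
P(Y > 9) = P(first 9 all fail) = (1−p)^9 = 0.52041

0.520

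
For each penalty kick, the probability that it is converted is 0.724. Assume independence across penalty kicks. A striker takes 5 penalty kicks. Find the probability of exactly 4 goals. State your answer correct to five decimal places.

0.37917

X ~ Binomial(n=5, p=0.724).
P(X=4) = C(5,4) · p^4 · (1−p)^1
= 5 · 0.27476 · 0.276 = 0.3791695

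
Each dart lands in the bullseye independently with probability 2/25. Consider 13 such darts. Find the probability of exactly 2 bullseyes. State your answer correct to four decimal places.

X ~ Binomial(n=13, p=0.08).
P(X=2) = C(13,2) · p^2 · (1−p)^11
= 78 · 0.0064 · 0.39964 = 0.199499

0.1995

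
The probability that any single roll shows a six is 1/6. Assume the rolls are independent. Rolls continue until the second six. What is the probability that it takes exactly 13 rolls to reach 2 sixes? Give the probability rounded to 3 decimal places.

0.045

Y = trial on which the second success occurs; negative binomial, r=2, p=0.166667.
P(Y=13) = C(12,1) · p^2 · (1−p)^11
= 12 · 0.027778 · 0.13459 = 0.04486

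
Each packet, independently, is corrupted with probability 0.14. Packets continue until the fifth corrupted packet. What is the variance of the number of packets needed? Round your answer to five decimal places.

219.38776

Y = total packets until the fifth success; negative binomial with r=5, p=0.14.
Var(Y) = r(1−p)/p² = 5·0.86 / 0.14² = 219.3877551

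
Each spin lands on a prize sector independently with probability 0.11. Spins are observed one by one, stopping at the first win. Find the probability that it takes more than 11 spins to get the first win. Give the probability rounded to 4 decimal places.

Y = number of spins to the first success; geometric, p = 0.11.
P(Y > 11) = P(first 11 all fail) = (1−p)^11 = 0.277517

0.2775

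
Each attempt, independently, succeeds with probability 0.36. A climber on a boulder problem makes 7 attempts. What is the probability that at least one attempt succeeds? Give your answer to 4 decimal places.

0.9560

P(at least one) = 1 − P(none) = 1 − (1 − 0.36)^7
= 1 − 0.043980 = 0.956020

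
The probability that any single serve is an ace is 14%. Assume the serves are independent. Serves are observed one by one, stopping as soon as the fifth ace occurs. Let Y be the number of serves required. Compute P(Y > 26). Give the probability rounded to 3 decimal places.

0.705

Needing more than 26 serves ⇔ fewer than 5 successes in the first 26. With X ~ Binomial(26, 0.14), P(Y > 26) = P(X ≤ 4).
  k=0: C(26,0)·0.14^0·0.86^26 = 0.01981
  k=1: C(26,1)·0.14^1·0.86^25 = 0.08386
  k=2: C(26,2)·0.14^2·0.86^24 = 0.17065
  k=3: C(26,3)·0.14^3·0.86^23 = 0.22224
  k=4: C(26,4)·0.14^4·0.86^22 = 0.20803
P(X ≤ 4) = 0.70459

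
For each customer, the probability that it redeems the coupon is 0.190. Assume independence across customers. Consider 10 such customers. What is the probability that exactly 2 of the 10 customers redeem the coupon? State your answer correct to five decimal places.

X ~ Binomial(n=10, p=0.19).
P(X=2) = C(10,2) · p^2 · (1−p)^8
= 45 · 0.0361 · 0.1853 = 0.3010231

0.30102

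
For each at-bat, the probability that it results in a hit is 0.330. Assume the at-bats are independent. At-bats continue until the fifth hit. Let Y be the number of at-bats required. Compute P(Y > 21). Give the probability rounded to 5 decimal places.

0.12766

Needing more than 21 at-bats ⇔ fewer than 5 successes in the first 21. With X ~ Binomial(21, 0.33), P(Y > 21) = P(X ≤ 4).
  k=0: C(21,0)·0.33^0·0.67^21 = 0.0002226
  k=1: C(21,1)·0.33^1·0.67^20 = 0.0023027
  k=2: C(21,2)·0.33^2·0.67^19 = 0.0113414
  k=3: C(21,3)·0.33^3·0.67^18 = 0.0353785
  k=4: C(21,4)·0.33^4·0.67^17 = 0.0784136
P(X ≤ 4) = 0.1276589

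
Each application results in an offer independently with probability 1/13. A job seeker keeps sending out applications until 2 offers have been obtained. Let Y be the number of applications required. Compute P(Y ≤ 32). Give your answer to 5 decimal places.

0.71694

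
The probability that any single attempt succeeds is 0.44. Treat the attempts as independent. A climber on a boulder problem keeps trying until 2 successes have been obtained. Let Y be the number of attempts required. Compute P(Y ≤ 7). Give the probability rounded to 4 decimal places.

0.8877

Finishing within 7 attempts ⇔ at least 2 successes in the first 7. With X ~ Binomial(7, 0.44), P(Y ≤ 7) = 1 − P(X ≤ 1).
  k=0: C(7,0)·0.44^0·0.56^7 = 0.017271
  k=1: C(7,1)·0.44^1·0.56^6 = 0.094990
1 − 0.112261 = 0.887739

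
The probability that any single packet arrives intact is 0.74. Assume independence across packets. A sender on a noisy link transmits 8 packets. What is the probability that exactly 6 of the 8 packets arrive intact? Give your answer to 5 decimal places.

0.31081

X ~ Binomial(n=8, p=0.74).
P(X=6) = C(8,6) · p^6 · (1−p)^2
= 28 · 0.16421 · 0.0676 = 0.3108100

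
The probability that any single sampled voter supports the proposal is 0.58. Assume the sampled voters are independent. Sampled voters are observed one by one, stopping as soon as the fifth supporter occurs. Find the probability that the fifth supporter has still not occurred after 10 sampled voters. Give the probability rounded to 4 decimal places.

Needing more than 10 sampled voters ⇔ fewer than 5 successes in the first 10. With X ~ Binomial(10, 0.58), P(Y > 10) = P(X ≤ 4).
  k=0: C(10,0)·0.58^0·0.42^10 = 0.000171
  k=1: C(10,1)·0.58^1·0.42^9 = 0.002359
  k=2: C(10,2)·0.58^2·0.42^8 = 0.014658
  k=3: C(10,3)·0.58^3·0.42^7 = 0.053977
  k=4: C(10,4)·0.58^4·0.42^6 = 0.130445
P(X ≤ 4) = 0.201609

0.2016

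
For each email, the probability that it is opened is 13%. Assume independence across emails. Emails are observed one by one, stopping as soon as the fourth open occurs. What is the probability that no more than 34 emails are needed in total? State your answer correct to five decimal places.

0.66122

Finishing within 34 emails ⇔ at least 4 successes in the first 34. With X ~ Binomial(34, 0.13), P(Y ≤ 34) = 1 − P(X ≤ 3).
  k=0: C(34,0)·0.13^0·0.87^34 = 0.0087832
  k=1: C(34,1)·0.13^1·0.87^33 = 0.0446229
  k=2: C(34,2)·0.13^2·0.87^32 = 0.1100185
  k=3: C(34,3)·0.13^3·0.87^31 = 0.1753551
1 − 0.3387797 = 0.6612203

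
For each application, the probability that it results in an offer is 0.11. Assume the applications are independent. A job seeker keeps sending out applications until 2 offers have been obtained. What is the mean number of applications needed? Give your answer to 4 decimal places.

18.1818

Y = total applications until the second success; negative binomial with r=2, p=0.11.
E[Y] = r / p = 2 / 0.11 = 18.181818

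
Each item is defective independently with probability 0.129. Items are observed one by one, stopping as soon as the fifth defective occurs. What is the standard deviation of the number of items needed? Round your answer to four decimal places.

Y = total items until the fifth success; negative binomial with r=5, p=0.129.
SD(Y) = √[r(1−p)/p²] = √(261.703023) = 16.177238

16.1772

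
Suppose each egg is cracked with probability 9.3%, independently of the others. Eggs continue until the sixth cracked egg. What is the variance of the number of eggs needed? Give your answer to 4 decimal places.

Y = total eggs until the sixth success; negative binomial with r=6, p=0.093.
Var(Y) = r(1−p)/p² = 6·0.907 / 0.093² = 629.205689

629.2057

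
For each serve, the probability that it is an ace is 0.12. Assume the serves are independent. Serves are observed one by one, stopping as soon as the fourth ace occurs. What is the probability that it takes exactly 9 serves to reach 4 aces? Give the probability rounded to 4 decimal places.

Y = trial on which the fourth success occurs; negative binomial, r=4, p=0.12.
P(Y=9) = C(8,3) · p^4 · (1−p)^5
= 56 · 0.00020736 · 0.52773 = 0.006128

0.0061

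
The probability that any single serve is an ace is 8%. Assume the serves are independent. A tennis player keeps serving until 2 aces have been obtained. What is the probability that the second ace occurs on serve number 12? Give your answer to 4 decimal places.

Y = trial on which the second success occurs; negative binomial, r=2, p=0.08.
P(Y=12) = C(11,1) · p^2 · (1−p)^10
= 11 · 0.0064 · 0.43439 = 0.030581

0.0306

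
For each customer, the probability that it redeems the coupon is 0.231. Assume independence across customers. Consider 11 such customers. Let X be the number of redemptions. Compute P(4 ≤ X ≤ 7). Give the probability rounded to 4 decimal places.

X ~ Binomial(11, 0.231); P(4 ≤ X ≤ 7) = Σ C(11,k) p^k (1−p)^(11−k) over k:
  k=4: C(11,4)·0.231^4·0.769^7 = 0.149433
  k=5: C(11,5)·0.231^5·0.769^6 = 0.062843
  k=6: C(11,6)·0.231^6·0.769^5 = 0.018878
  k=7: C(11,7)·0.231^7·0.769^4 = 0.004050
Total = 0.235204

0.2352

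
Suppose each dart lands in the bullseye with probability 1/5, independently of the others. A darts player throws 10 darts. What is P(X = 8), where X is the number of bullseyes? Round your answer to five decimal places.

0.00007

X ~ Binomial(n=10, p=0.20).
P(X=8) = C(10,8) · p^8 · (1−p)^2
= 45 · 2.56e-06 · 0.64 = 0.0000737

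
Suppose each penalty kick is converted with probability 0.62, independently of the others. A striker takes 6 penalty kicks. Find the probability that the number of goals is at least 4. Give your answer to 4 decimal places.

0.5857

X ~ Binomial(6, 0.62); P(X ≥ 4) = Σ C(6,k) p^k (1−p)^(6−k) over k:
  k=4: C(6,4)·0.62^4·0.38^2 = 0.320055
  k=5: C(6,5)·0.62^5·0.38^1 = 0.208878
  k=6: C(6,6)·0.62^6·0.38^0 = 0.056800
Total = 0.585734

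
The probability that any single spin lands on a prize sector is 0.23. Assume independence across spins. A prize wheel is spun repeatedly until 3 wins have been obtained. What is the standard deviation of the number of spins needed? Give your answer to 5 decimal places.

6.60812

Y = total spins until the third success; negative binomial with r=3, p=0.23.
SD(Y) = √[r(1−p)/p²] = √(43.6672968) = 6.6081235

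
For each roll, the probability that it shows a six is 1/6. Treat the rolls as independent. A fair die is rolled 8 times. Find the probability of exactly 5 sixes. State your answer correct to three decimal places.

0.004

X ~ Binomial(n=8, p=0.166667).
P(X=5) = C(8,5) · p^5 · (1−p)^3
= 56 · 0.0001286 · 0.5787 = 0.00417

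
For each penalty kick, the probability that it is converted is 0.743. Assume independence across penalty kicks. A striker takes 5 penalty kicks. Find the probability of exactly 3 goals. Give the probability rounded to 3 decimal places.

X ~ Binomial(n=5, p=0.743).
P(X=3) = C(5,3) · p^3 · (1−p)^2
= 10 · 0.41017 · 0.066049 = 0.27091

0.271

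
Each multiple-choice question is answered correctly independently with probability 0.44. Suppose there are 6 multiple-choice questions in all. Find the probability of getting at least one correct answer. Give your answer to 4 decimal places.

0.9692

P(at least one) = 1 − P(none) = 1 − (1 − 0.44)^6
= 1 − 0.030841 = 0.969159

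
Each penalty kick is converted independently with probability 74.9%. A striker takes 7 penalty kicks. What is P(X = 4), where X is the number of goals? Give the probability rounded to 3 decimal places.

X ~ Binomial(n=7, p=0.749).
P(X=4) = C(7,4) · p^4 · (1−p)^3
= 35 · 0.31472 · 0.015813 = 0.17419

0.174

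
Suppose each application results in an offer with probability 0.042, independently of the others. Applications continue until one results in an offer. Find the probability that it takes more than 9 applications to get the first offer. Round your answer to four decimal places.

0.6797

Y = number of applications to the first success; geometric, p = 0.042.
P(Y > 9) = P(first 9 all fail) = (1−p)^9 = 0.679657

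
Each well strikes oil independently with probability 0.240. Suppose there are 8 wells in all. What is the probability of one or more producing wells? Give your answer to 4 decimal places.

0.8887

P(at least one) = 1 − P(none) = 1 − (1 − 0.24)^8
= 1 − 0.111303 = 0.888697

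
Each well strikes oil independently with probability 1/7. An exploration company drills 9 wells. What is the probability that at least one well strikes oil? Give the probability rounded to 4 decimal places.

0.7503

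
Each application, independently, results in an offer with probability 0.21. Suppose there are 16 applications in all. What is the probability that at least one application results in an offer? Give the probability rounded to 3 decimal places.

P(at least one) = 1 − P(none) = 1 − (1 − 0.21)^16
= 1 − 0.02302 = 0.97698

0.977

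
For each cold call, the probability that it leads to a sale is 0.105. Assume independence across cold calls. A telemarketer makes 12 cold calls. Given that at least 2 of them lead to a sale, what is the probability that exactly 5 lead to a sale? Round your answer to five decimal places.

X ~ Binomial(12, 0.105). Want P(X=5 | X≥2) = P(X=5) / P(X≥2).
P(X=5) = C(12,5)·0.105^5·0.895^7 = 0.0046498
P(X≥2) = 1 − 0.2641657 − 0.3718981 = 0.3639362
Ratio = 0.0046498 / 0.3639362 = 0.0127764

0.01278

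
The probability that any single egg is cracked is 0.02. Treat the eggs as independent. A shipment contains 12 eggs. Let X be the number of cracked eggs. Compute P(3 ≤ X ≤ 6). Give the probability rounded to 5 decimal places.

X ~ Binomial(12, 0.02); P(3 ≤ X ≤ 6) = Σ C(12,k) p^k (1−p)^(12−k) over k:
  k=3: C(12,3)·0.02^3·0.98^9 = 0.0014674
  k=4: C(12,4)·0.02^4·0.98^8 = 0.0000674
  k=5: C(12,5)·0.02^5·0.98^7 = 0.0000022
  k=6: C(12,6)·0.02^6·0.98^6 = 0.0000001
Total = 0.0015370

0.00154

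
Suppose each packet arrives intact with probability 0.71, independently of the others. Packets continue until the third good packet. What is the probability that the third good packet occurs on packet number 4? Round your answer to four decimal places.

Y = trial on which the third success occurs; negative binomial, r=3, p=0.71.
P(Y=4) = C(3,2) · p^3 · (1−p)^1
= 3 · 0.35791 · 0.29 = 0.311383

0.3114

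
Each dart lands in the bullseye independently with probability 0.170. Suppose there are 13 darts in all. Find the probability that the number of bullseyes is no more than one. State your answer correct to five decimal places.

X ~ Binomial(13, 0.17); P(X ≤ 1) = Σ C(13,k) p^k (1−p)^(13−k) over k:
  k=0: C(13,0)·0.17^0·0.83^13 = 0.0887187
  k=1: C(13,1)·0.17^1·0.83^12 = 0.2362269
Total = 0.3249456

0.32495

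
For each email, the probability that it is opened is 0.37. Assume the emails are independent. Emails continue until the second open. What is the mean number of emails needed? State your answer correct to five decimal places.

5.40541

Y = total emails until the second success; negative binomial with r=2, p=0.37.
E[Y] = r / p = 2 / 0.37 = 5.4054054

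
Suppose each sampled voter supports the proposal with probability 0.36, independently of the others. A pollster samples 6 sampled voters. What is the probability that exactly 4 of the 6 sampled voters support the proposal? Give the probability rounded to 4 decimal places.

0.1032

X ~ Binomial(n=6, p=0.36).
P(X=4) = C(6,4) · p^4 · (1−p)^2
= 15 · 0.016796 · 0.4096 = 0.103196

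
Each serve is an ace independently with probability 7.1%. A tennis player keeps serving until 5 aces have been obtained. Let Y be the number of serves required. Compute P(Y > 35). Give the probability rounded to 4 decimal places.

0.9007

Needing more than 35 serves ⇔ fewer than 5 successes in the first 35. With X ~ Binomial(35, 0.071), P(Y > 35) = P(X ≤ 4).
  k=0: C(35,0)·0.071^0·0.929^35 = 0.075954
  k=1: C(35,1)·0.071^1·0.929^34 = 0.203171
  k=2: C(35,2)·0.071^2·0.929^33 = 0.263969
  k=3: C(35,3)·0.071^3·0.929^32 = 0.221915
  k=4: C(35,4)·0.071^4·0.929^31 = 0.135681
P(X ≤ 4) = 0.900690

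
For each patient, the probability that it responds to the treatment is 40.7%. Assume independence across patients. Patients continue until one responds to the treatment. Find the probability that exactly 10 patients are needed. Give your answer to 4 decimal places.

0.0037

Geometric (trials to first success), p = 0.407.
P(Y = 10) = (1−p)^9 · p = 0.0090676 · 0.407 = 0.003691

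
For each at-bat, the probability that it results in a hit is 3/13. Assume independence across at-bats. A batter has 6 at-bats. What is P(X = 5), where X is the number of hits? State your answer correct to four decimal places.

0.0030

X ~ Binomial(n=6, p=0.230769).
P(X=5) = C(6,5) · p^5 · (1−p)^1
= 6 · 0.00065447 · 0.76923 = 0.003021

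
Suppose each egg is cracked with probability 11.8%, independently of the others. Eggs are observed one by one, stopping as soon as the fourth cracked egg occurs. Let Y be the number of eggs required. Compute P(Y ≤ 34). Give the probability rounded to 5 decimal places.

Finishing within 34 eggs ⇔ at least 4 successes in the first 34. With X ~ Binomial(34, 0.118), P(Y ≤ 34) = 1 − P(X ≤ 3).
  k=0: C(34,0)·0.118^0·0.882^34 = 0.0139937
  k=1: C(34,1)·0.118^1·0.882^33 = 0.0636538
  k=2: C(34,2)·0.118^2·0.882^32 = 0.1405146
  k=3: C(34,3)·0.118^3·0.882^31 = 0.2005228
1 − 0.4186849 = 0.5813151

0.58132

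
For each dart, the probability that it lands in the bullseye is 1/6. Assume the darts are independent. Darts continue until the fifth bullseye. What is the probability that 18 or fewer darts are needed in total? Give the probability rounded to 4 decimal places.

Finishing within 18 darts ⇔ at least 5 successes in the first 18. With X ~ Binomial(18, 0.166667), P(Y ≤ 18) = 1 − P(X ≤ 4).
  k=0: C(18,0)·0.166667^0·0.833333^18 = 0.037561
  k=1: C(18,1)·0.166667^1·0.833333^17 = 0.135220
  k=2: C(18,2)·0.166667^2·0.833333^16 = 0.229874
  k=3: C(18,3)·0.166667^3·0.833333^15 = 0.245198
  k=4: C(18,4)·0.166667^4·0.833333^14 = 0.183899
1 − 0.831752 = 0.168248

0.1682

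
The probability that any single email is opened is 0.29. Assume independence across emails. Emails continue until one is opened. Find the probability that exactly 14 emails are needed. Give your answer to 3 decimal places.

Geometric (trials to first success), p = 0.29.
P(Y = 14) = (1−p)^13 · p = 0.011651 · 0.29 = 0.00338

0.003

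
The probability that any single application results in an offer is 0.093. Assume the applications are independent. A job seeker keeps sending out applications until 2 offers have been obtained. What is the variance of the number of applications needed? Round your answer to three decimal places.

209.735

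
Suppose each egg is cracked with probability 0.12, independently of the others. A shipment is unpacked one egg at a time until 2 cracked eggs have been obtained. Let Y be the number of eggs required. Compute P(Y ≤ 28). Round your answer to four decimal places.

0.8656

Finishing within 28 eggs ⇔ at least 2 successes in the first 28. With X ~ Binomial(28, 0.12), P(Y ≤ 28) = 1 − P(X ≤ 1).
  k=0: C(28,0)·0.12^0·0.88^28 = 0.027894
  k=1: C(28,1)·0.12^1·0.88^27 = 0.106505
1 − 0.134400 = 0.865600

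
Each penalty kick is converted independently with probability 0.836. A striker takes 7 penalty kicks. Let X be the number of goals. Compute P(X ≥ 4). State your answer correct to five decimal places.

X ~ Binomial(7, 0.836); P(X ≥ 4) = Σ C(7,k) p^k (1−p)^(7−k) over k:
  k=4: C(7,4)·0.836^4·0.164^3 = 0.0754093
  k=5: C(7,5)·0.836^5·0.164^2 = 0.2306420
  k=6: C(7,6)·0.836^6·0.164^1 = 0.3919039
  k=7: C(7,7)·0.836^7·0.164^0 = 0.2853934
Total = 0.9833485

0.98335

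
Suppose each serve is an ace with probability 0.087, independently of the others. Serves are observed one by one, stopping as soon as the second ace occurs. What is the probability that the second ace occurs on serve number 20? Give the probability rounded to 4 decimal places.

0.0279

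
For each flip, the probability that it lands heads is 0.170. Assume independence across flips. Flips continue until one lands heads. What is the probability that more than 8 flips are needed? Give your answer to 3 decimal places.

0.225

Y = number of flips to the first success; geometric, p = 0.17.
P(Y > 8) = P(first 8 all fail) = (1−p)^8 = 0.22523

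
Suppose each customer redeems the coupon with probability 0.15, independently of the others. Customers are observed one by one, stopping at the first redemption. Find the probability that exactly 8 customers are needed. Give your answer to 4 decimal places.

0.0481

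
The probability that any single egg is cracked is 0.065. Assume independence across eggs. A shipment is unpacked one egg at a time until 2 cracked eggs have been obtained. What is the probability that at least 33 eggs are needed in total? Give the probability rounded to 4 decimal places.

0.3754

Needing more than 32 eggs ⇔ fewer than 2 successes in the first 32. With X ~ Binomial(32, 0.065), P(Y > 32) = P(X ≤ 1).
  k=0: C(32,0)·0.065^0·0.935^32 = 0.116405
  k=1: C(32,1)·0.065^1·0.935^31 = 0.258954
P(X ≤ 1) = 0.375359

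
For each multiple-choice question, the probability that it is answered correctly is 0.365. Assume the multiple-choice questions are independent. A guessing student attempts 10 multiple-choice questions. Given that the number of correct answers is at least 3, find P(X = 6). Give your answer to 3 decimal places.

X ~ Binomial(10, 0.365). Want P(X=6 | X≥3) = P(X=6) / P(X≥3).
P(X=6) = C(10,6)·0.365^6·0.635^4 = 0.08074
P(X≥3) = 1 − 0.01066 − 0.06127 − 0.15848 = 0.76958
Ratio = 0.08074 / 0.76958 = 0.10491

0.105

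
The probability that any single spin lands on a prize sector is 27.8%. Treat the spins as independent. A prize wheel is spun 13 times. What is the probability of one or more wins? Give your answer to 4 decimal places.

0.9855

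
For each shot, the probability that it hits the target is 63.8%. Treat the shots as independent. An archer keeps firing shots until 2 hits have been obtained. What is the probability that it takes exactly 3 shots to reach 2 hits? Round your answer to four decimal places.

0.2947

Y = trial on which the second success occurs; negative binomial, r=2, p=0.638.
P(Y=3) = C(2,1) · p^2 · (1−p)^1
= 2 · 0.40704 · 0.362 = 0.294700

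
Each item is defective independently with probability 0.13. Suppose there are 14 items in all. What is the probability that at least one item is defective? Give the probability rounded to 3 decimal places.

0.858

P(at least one) = 1 − P(none) = 1 − (1 − 0.13)^14
= 1 − 0.14232 = 0.85768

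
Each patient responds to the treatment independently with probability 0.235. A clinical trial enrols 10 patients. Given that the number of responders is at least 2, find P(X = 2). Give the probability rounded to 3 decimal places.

0.405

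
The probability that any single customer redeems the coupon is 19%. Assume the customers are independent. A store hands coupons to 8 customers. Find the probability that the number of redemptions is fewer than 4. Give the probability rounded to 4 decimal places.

0.9524

X ~ Binomial(8, 0.19); P(X ≤ 3) = Σ C(8,k) p^k (1−p)^(8−k) over k:
  k=0: C(8,0)·0.19^0·0.81^8 = 0.185302
  k=1: C(8,1)·0.19^1·0.81^7 = 0.347727
  k=2: C(8,2)·0.19^2·0.81^6 = 0.285480
  k=3: C(8,3)·0.19^3·0.81^5 = 0.133929
Total = 0.952438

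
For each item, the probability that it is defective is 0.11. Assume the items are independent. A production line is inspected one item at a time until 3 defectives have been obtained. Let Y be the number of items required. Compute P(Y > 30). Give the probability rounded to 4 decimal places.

0.3442

Needing more than 30 items ⇔ fewer than 3 successes in the first 30. With X ~ Binomial(30, 0.11), P(Y > 30) = P(X ≤ 2).
  k=0: C(30,0)·0.11^0·0.89^30 = 0.030318
  k=1: C(30,1)·0.11^1·0.89^29 = 0.112415
  k=2: C(30,2)·0.11^2·0.89^28 = 0.201463
P(X ≤ 2) = 0.344196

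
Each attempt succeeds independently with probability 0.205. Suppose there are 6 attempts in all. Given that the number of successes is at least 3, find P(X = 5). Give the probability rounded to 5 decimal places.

0.01643

X ~ Binomial(6, 0.205). Want P(X=5 | X≥3) = P(X=5) / P(X≥3).
P(X=5) = C(6,5)·0.205^5·0.795^1 = 0.0017270
P(X≥3) = 1 − 0.2524659 − 0.3906077 − 0.2518068 = 0.1051196
Ratio = 0.0017270 / 0.1051196 = 0.0164287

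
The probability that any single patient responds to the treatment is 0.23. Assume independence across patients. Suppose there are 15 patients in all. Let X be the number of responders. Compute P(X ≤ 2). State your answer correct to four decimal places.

0.2945

X ~ Binomial(15, 0.23); P(X ≤ 2) = Σ C(15,k) p^k (1−p)^(15−k) over k:
  k=0: C(15,0)·0.23^0·0.77^15 = 0.019832
  k=1: C(15,1)·0.23^1·0.77^14 = 0.088857
  k=2: C(15,2)·0.23^2·0.77^13 = 0.185791
Total = 0.294479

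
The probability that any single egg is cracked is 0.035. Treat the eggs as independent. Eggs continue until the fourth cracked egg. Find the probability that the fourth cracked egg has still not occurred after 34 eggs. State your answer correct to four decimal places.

0.9698

Needing more than 34 eggs ⇔ fewer than 4 successes in the first 34. With X ~ Binomial(34, 0.035), P(Y > 34) = P(X ≤ 3).
  k=0: C(34,0)·0.035^0·0.965^34 = 0.297803
  k=1: C(34,1)·0.035^1·0.965^33 = 0.367239
  k=2: C(34,2)·0.035^2·0.965^32 = 0.219772
  k=3: C(34,3)·0.035^3·0.965^31 = 0.085024
P(X ≤ 3) = 0.969838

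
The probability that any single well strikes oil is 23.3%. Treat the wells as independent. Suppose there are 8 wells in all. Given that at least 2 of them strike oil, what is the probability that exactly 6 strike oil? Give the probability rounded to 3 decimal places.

X ~ Binomial(8, 0.233). Want P(X=6 | X≥2) = P(X=6) / P(X≥2).
P(X=6) = C(8,6)·0.233^6·0.767^2 = 0.00264
P(X≥2) = 1 − 0.11977 − 0.29108 = 0.58915
Ratio = 0.00264 / 0.58915 = 0.00447

0.004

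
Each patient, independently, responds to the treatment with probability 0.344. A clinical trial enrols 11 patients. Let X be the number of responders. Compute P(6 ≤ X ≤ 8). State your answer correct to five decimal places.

0.13698

X ~ Binomial(11, 0.344); P(6 ≤ X ≤ 8) = Σ C(11,k) p^k (1−p)^(11−k) over k:
  k=6: C(11,6)·0.344^6·0.656^5 = 0.0930062
  k=7: C(11,7)·0.344^7·0.656^4 = 0.0348368
  k=8: C(11,8)·0.344^8·0.656^3 = 0.0091340
Total = 0.1369770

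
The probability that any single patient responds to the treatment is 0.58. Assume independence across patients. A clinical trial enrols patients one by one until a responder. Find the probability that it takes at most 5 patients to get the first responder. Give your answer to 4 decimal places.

0.9869

Y = number of patients to the first success; geometric, p = 0.58.
P(Y ≤ 5) = 1 − (1−p)^5 = 1 − 0.013069 = 0.986931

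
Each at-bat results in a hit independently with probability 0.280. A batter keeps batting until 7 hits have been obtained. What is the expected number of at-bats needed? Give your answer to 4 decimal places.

25.0000

Y = total at-bats until the seventh success; negative binomial with r=7, p=0.28.
E[Y] = r / p = 7 / 0.28 = 25.000000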